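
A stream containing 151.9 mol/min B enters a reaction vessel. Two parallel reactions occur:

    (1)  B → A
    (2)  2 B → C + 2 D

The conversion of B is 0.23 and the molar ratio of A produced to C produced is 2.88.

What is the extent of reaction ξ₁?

ξ₁ = 20.6 mol/min

Conversion of B: B consumed = 0.23 × 151.9 = 34.94 mol/min = 1ξ₁ + 2ξ₂.
Selectivity: 1ξ₁ / (1ξ₂) = 2.88 → ξ₁ = 2.88 ξ₂.
Substitute: (1·2.88 + 2) ξ₂ = 34.94 → ξ₂ = 7.159 mol/min, ξ₁ = 20.62 mol/min.
Outlet amounts (n = n₀ + Σ ν·ξ):
  B: 151.9 − 1(20.62) − 2(7.159) = 117
  A: 0 + 1(20.62) = 20.62
  C: 0 + 1(7.159) = 7.159
  D: 0 + 2(7.159) = 14.32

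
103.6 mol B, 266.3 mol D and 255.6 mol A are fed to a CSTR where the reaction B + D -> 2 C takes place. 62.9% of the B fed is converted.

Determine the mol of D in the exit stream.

201 mol

B reacted = 0.629 × 103.6 = 65.16 mol; ν_B = −1, so ξ = 65.16/1 = 65.16 mol.
Outlet amounts (n = n₀ + ν ξ):
  B: 103.6 − 1(65.16) = 38.44
  D: 266.3 − 1(65.16) = 201.1
  C: 0 + 2(65.16) = 130.3
  A: 255.6 (inert)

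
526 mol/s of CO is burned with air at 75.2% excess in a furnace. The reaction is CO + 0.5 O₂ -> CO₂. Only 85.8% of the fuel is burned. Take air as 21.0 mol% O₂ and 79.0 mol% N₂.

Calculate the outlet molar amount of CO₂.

451 mol/s

Stoichiometric O₂ = 0.5 × 526 = 263 mol/s; O₂ fed = 263 × 1.752 = 460.8 mol/s.
N₂ fed = 460.8 × 79/21 = 1733 mol/s.
Fuel reacted = 0.858 × 526 → ξ = 451.3 mol/s.
Outlet (n = n₀ + ν ξ):
  CO: 526 − 1(451.3) = 74.69
  O₂: 460.8 − 0.5(451.3) = 235.1
  N₂: 1733 (inert)
  CO₂: 0 + 1(451.3) = 451.3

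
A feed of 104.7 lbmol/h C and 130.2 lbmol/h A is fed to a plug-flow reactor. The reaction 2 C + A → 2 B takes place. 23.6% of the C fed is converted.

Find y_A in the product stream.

C reacted = 0.236 × 104.7 = 24.71 lbmol/h; ν_C = −2, so ξ = 24.71/2 = 12.35 lbmol/h.
Outlet amounts (n = n₀ + ν ξ):
  C: 104.7 − 2(12.35) = 79.99
  A: 130.2 − 1(12.35) = 117.8
  B: 0 + 2(12.35) = 24.71
Total out = 222.5 lbmol/h; y_A = 117.8 / 222.5 = 0.5295.

0.53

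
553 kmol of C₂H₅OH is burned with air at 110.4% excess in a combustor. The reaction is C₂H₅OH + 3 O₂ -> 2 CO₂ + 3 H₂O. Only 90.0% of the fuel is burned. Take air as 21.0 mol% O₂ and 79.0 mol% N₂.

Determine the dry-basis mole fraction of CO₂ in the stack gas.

0.0615

Stoichiometric O₂ = 3 × 553 = 1659 kmol; O₂ fed = 1659 × 2.104 = 3491 kmol.
N₂ fed = 3491 × 79/21 = 13130 kmol.
Fuel reacted = 0.9 × 553 → ξ = 497.7 kmol.
Outlet (n = n₀ + ν ξ):
  C₂H₅OH: 553 − 1(497.7) = 55.3
  O₂: 3491 − 3(497.7) = 1997
  N₂: 13130 (inert)
  CO₂: 0 + 2(497.7) = 995.4
  H₂O: 0 + 3(497.7) = 1493
Dry total = 16180 kmol; y_CO₂ (dry) = 995.4 / 16180 = 0.06152.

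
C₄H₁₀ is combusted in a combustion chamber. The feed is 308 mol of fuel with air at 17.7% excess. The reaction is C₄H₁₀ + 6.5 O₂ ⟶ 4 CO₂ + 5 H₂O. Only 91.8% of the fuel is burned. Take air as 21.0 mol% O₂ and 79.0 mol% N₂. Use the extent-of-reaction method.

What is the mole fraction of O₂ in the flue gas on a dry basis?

0.0492

Stoichiometric O₂ = 6.5 × 308 = 2002 mol; O₂ fed = 2002 × 1.177 = 2356 mol.
N₂ fed = 2356 × 79/21 = 8864 mol.
Fuel reacted = 0.918 × 308 → ξ = 282.7 mol.
Outlet (n = n₀ + ν ξ):
  C₄H₁₀: 308 − 1(282.7) = 25.26
  O₂: 2356 − 6.5(282.7) = 518.5
  N₂: 8864 (inert)
  CO₂: 0 + 4(282.7) = 1131
  H₂O: 0 + 5(282.7) = 1414
Dry total = 10540 mol; y_O₂ (dry) = 518.5 / 10540 = 0.0492.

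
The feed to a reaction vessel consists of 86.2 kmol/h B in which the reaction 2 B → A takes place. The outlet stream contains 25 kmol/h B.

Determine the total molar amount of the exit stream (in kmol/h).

For B: n = n₀ − 2ξ → 25 = 86.2 − 2ξ, giving ξ = 30.6 kmol/h.
Outlet amounts (n = n₀ + ν ξ):
  B: 86.2 − 2(30.6) = 25
  A: 0 + 1(30.6) = 30.6
Total out = 25 + 30.6 = 55.6 kmol/h.

55.6 kmol/h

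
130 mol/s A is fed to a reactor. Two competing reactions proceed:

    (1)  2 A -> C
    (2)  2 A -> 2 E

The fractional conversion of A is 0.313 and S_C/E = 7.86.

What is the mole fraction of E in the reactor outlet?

Conversion of A: A consumed = 0.313 × 130 = 40.69 mol/s = 2ξ₁ + 2ξ₂.
Selectivity: 1ξ₁ / (2ξ₂) = 7.86 → ξ₁ = 15.72 ξ₂.
Substitute: (2·15.72 + 2) ξ₂ = 40.69 → ξ₂ = 1.217 mol/s, ξ₁ = 19.13 mol/s.
Outlet amounts (n = n₀ + Σ ν·ξ):
  A: 130 − 2(19.13) − 2(1.217) = 89.31
  C: 0 + 1(19.13) = 19.13
  E: 0 + 2(1.217) = 2.434
Total out = 110.9 mol/s; y_E = 2.434 / 110.9 = 0.02195.

0.0219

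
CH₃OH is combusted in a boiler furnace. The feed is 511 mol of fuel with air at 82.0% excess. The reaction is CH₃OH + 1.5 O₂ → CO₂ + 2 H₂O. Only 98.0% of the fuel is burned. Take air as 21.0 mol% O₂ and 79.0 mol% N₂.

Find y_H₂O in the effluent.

0.135

Stoichiometric O₂ = 1.5 × 511 = 766.5 mol; O₂ fed = 766.5 × 1.820 = 1395 mol.
N₂ fed = 1395 × 79/21 = 5248 mol.
Fuel reacted = 0.98 × 511 → ξ = 500.8 mol.
Outlet (n = n₀ + ν ξ):
  CH₃OH: 511 − 1(500.8) = 10.22
  O₂: 1395 − 1.5(500.8) = 643.9
  N₂: 5248 (inert)
  CO₂: 0 + 1(500.8) = 500.8
  H₂O: 0 + 2(500.8) = 1002
Total out = 7404 mol; y_H₂O = 1002 / 7404 = 0.1353.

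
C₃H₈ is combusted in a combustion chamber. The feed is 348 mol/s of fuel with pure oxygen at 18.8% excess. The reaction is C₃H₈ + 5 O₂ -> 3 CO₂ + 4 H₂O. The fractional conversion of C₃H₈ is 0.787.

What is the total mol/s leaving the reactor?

Stoichiometric O₂ = 5 × 348 = 1740 mol/s; O₂ fed = 1740 × 1.188 = 2067 mol/s.
Fuel reacted = 0.787 × 348 → ξ = 273.9 mol/s.
Outlet (n = n₀ + ν ξ):
  C₃H₈: 348 − 1(273.9) = 74.12
  O₂: 2067 − 5(273.9) = 697.7
  CO₂: 0 + 3(273.9) = 821.6
  H₂O: 0 + 4(273.9) = 1096
Total out = 74.12 + 697.7 + 821.6 + 1096 = 2689 mol/s.

2690 mol/s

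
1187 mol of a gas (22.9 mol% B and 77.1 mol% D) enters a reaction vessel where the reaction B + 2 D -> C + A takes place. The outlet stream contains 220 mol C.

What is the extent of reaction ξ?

For C: n = n₀ + 1ξ → 220 = 0 + 1ξ, giving ξ = 220 mol.
Outlet amounts (n = n₀ + ν ξ):
  B: 271.8 − 1(220) = 51.82
  D: 915.2 − 2(220) = 475.2
  C: 0 + 1(220) = 220
  A: 0 + 1(220) = 220

ξ = 220 mol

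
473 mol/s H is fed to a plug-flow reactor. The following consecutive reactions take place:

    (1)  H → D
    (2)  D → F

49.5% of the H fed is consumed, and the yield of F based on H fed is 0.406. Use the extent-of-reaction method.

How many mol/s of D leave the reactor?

42.1 mol/s

Conversion of H: H consumed = 1ξ₁ = 0.495 × 473 → ξ₁ = 234.1 mol/s.
Yield of F: 1ξ₂ / 473 = 0.406 → ξ₂ = 192 mol/s.
Outlet amounts (n = n₀ + Σ ν·ξ):
  H: 473 − 1(234.1) = 238.9
  D: 0 + 1(234.1) − 1(192) = 42.1
  F: 0 + 1(192) = 192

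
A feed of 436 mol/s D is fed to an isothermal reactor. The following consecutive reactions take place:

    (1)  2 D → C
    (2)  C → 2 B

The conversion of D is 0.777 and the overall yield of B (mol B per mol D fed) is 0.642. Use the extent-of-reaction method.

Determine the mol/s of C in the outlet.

29.4 mol/s

Conversion of D: D consumed = 2ξ₁ = 0.777 × 436 → ξ₁ = 169.4 mol/s.
Yield of B: 2ξ₂ / 436 = 0.642 → ξ₂ = 140 mol/s.
Outlet amounts (n = n₀ + Σ ν·ξ):
  D: 436 − 2(169.4) = 97.23
  C: 0 + 1(169.4) − 1(140) = 29.43
  B: 0 + 2(140) = 279.9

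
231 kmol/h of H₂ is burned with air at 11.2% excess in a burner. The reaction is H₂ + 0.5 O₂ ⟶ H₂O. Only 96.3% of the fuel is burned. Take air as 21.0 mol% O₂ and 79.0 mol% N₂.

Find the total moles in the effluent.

Stoichiometric O₂ = 0.5 × 231 = 115.5 kmol/h; O₂ fed = 115.5 × 1.112 = 128.4 kmol/h.
N₂ fed = 128.4 × 79/21 = 483.2 kmol/h.
Fuel reacted = 0.963 × 231 → ξ = 222.5 kmol/h.
Outlet (n = n₀ + ν ξ):
  H₂: 231 − 1(222.5) = 8.547
  O₂: 128.4 − 0.5(222.5) = 17.21
  N₂: 483.2 (inert)
  H₂O: 0 + 1(222.5) = 222.5
Total out = 8.547 + 17.21 + 483.2 + 222.5 = 731.4 kmol/h.

731 kmol/h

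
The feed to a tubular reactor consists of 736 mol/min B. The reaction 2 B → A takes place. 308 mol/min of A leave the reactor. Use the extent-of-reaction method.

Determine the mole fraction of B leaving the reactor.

For A: n = n₀ + 1ξ → 308 = 0 + 1ξ, giving ξ = 308 mol/min.
Outlet amounts (n = n₀ + ν ξ):
  B: 736 − 2(308) = 120
  A: 0 + 1(308) = 308
Total out = 428 mol/min; y_B = 120 / 428 = 0.2804.

0.28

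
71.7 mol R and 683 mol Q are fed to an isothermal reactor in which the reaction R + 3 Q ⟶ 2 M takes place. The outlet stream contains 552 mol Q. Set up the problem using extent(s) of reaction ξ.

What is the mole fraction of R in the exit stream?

0.042

For Q: n = n₀ − 3ξ → 552 = 683 − 3ξ, giving ξ = 43.67 mol.
Outlet amounts (n = n₀ + ν ξ):
  R: 71.7 − 1(43.67) = 28.03
  Q: 683 − 3(43.67) = 552
  M: 0 + 2(43.67) = 87.33
Total out = 667.4 mol; y_R = 28.03 / 667.4 = 0.04201.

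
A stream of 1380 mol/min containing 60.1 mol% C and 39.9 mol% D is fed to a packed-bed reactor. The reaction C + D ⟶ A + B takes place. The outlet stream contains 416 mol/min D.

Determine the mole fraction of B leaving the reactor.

0.0976

For D: n = n₀ − 1ξ → 416 = 550.6 − 1ξ, giving ξ = 134.6 mol/min.
Outlet amounts (n = n₀ + ν ξ):
  C: 829.4 − 1(134.6) = 694.8
  D: 550.6 − 1(134.6) = 416
  A: 0 + 1(134.6) = 134.6
  B: 0 + 1(134.6) = 134.6
Total out = 1380 mol/min; y_B = 134.6 / 1380 = 0.09755.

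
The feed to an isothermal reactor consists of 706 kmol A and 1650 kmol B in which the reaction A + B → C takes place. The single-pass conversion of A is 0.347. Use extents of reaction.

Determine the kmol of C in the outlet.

245 kmol

A reacted = 0.347 × 706 = 245 kmol; ν_A = −1, so ξ = 245/1 = 245 kmol.
Outlet amounts (n = n₀ + ν ξ):
  A: 706 − 1(245) = 461
  B: 1650 − 1(245) = 1405
  C: 0 + 1(245) = 245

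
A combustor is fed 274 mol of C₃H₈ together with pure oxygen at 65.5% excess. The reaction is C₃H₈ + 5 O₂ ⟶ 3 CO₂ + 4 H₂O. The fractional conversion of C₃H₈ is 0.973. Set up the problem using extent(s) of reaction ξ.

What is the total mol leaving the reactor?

2810 mol

Stoichiometric O₂ = 5 × 274 = 1370 mol; O₂ fed = 1370 × 1.655 = 2267 mol.
Fuel reacted = 0.973 × 274 → ξ = 266.6 mol.
Outlet (n = n₀ + ν ξ):
  C₃H₈: 274 − 1(266.6) = 7.398
  O₂: 2267 − 5(266.6) = 934.3
  CO₂: 0 + 3(266.6) = 799.8
  H₂O: 0 + 4(266.6) = 1066
Total out = 7.398 + 934.3 + 799.8 + 1066 = 2808 mol.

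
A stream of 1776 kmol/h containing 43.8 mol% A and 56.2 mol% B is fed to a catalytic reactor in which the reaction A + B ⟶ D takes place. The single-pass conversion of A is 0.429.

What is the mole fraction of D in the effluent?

A reacted = 0.429 × 777.9 = 333.7 kmol/h; ν_A = −1, so ξ = 333.7/1 = 333.7 kmol/h.
Outlet amounts (n = n₀ + ν ξ):
  A: 777.9 − 1(333.7) = 444.2
  B: 998.1 − 1(333.7) = 664.4
  D: 0 + 1(333.7) = 333.7
Total out = 1442 kmol/h; y_D = 333.7 / 1442 = 0.2314.

0.231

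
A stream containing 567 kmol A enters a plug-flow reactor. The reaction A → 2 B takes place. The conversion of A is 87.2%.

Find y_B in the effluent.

0.932

A reacted = 0.872 × 567 = 494.4 kmol; ν_A = −1, so ξ = 494.4/1 = 494.4 kmol.
Outlet amounts (n = n₀ + ν ξ):
  A: 567 − 1(494.4) = 72.58
  B: 0 + 2(494.4) = 988.8
Total out = 1061 kmol; y_B = 988.8 / 1061 = 0.9316.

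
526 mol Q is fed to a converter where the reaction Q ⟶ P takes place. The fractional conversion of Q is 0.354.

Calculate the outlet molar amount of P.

Q reacted = 0.354 × 526 = 186.2 mol; ν_Q = −1, so ξ = 186.2/1 = 186.2 mol.
Outlet amounts (n = n₀ + ν ξ):
  Q: 526 − 1(186.2) = 339.8
  P: 0 + 1(186.2) = 186.2

186 mol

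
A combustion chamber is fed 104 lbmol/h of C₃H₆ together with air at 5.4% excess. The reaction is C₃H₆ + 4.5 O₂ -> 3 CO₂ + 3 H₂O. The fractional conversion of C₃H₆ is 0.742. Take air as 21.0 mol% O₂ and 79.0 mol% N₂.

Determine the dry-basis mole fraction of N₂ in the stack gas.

Stoichiometric O₂ = 4.5 × 104 = 468 lbmol/h; O₂ fed = 468 × 1.054 = 493.3 lbmol/h.
N₂ fed = 493.3 × 79/21 = 1856 lbmol/h.
Fuel reacted = 0.742 × 104 → ξ = 77.17 lbmol/h.
Outlet (n = n₀ + ν ξ):
  C₃H₆: 104 − 1(77.17) = 26.83
  O₂: 493.3 − 4.5(77.17) = 146
  N₂: 1856 (inert)
  CO₂: 0 + 3(77.17) = 231.5
  H₂O: 0 + 3(77.17) = 231.5
Dry total = 2260 lbmol/h; y_N₂ (dry) = 1856 / 2260 = 0.8211.

0.821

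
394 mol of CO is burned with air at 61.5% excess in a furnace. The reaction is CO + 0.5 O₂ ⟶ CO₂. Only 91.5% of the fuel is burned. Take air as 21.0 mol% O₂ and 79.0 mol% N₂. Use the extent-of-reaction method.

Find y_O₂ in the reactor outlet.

0.0798

Stoichiometric O₂ = 0.5 × 394 = 197 mol; O₂ fed = 197 × 1.615 = 318.2 mol.
N₂ fed = 318.2 × 79/21 = 1197 mol.
Fuel reacted = 0.915 × 394 → ξ = 360.5 mol.
Outlet (n = n₀ + ν ξ):
  CO: 394 − 1(360.5) = 33.49
  O₂: 318.2 − 0.5(360.5) = 137.9
  N₂: 1197 (inert)
  CO₂: 0 + 1(360.5) = 360.5
Total out = 1729 mol; y_O₂ = 137.9 / 1729 = 0.07977.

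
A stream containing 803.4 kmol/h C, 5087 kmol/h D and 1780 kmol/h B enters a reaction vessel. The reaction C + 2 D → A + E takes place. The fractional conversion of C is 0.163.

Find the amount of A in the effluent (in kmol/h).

C reacted = 0.163 × 803.4 = 131 kmol/h; ν_C = −1, so ξ = 131/1 = 131 kmol/h.
Outlet amounts (n = n₀ + ν ξ):
  C: 803.4 − 1(131) = 672.4
  D: 5087 − 2(131) = 4825
  A: 0 + 1(131) = 131
  E: 0 + 1(131) = 131
  B: 1780 (inert)

131 kmol/h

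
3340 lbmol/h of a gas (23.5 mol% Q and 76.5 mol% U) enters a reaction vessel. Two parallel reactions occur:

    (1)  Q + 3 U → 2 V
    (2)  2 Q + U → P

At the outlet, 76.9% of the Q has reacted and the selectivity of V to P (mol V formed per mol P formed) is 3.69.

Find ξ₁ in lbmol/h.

Conversion of Q: Q consumed = 0.769 × 784.9 = 603.6 lbmol/h = 1ξ₁ + 2ξ₂.
Selectivity: 2ξ₁ / (1ξ₂) = 3.69 → ξ₁ = 1.845 ξ₂.
Substitute: (1·1.845 + 2) ξ₂ = 603.6 → ξ₂ = 157 lbmol/h, ξ₁ = 289.6 lbmol/h.
Outlet amounts (n = n₀ + Σ ν·ξ):
  Q: 784.9 − 1(289.6) − 2(157) = 181.3
  U: 2555 − 3(289.6) − 1(157) = 1529
  V: 0 + 2(289.6) = 579.3
  P: 0 + 1(157) = 157

ξ₁ = 290 lbmol/h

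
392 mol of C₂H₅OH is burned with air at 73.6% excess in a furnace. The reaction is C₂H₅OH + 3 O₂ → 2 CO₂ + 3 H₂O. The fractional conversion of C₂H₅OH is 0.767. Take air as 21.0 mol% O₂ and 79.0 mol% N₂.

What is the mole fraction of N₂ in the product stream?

Stoichiometric O₂ = 3 × 392 = 1176 mol; O₂ fed = 1176 × 1.736 = 2042 mol.
N₂ fed = 2042 × 79/21 = 7680 mol.
Fuel reacted = 0.767 × 392 → ξ = 300.7 mol.
Outlet (n = n₀ + ν ξ):
  C₂H₅OH: 392 − 1(300.7) = 91.34
  O₂: 2042 − 3(300.7) = 1140
  N₂: 7680 (inert)
  CO₂: 0 + 2(300.7) = 601.3
  H₂O: 0 + 3(300.7) = 902
Total out = 10410 mol; y_N₂ = 7680 / 10410 = 0.7375.

0.737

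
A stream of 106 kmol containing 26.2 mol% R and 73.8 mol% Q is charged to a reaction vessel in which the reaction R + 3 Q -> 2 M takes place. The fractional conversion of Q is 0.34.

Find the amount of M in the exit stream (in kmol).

17.7 kmol

Q reacted = 0.34 × 78.23 = 26.6 kmol; ν_Q = −3, so ξ = 26.6/3 = 8.866 kmol.
Outlet amounts (n = n₀ + ν ξ):
  R: 27.77 − 1(8.866) = 18.91
  Q: 78.23 − 3(8.866) = 51.63
  M: 0 + 2(8.866) = 17.73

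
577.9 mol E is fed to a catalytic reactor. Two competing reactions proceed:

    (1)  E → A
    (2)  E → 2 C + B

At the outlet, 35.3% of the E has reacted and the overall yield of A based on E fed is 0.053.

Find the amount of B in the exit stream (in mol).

Yield of A: 1ξ₁ / 577.9 = 0.053 → ξ₁ = 30.63 mol.
Conversion of E: 1ξ₁ + 1ξ₂ = 0.353 × 577.9 = 204 → ξ₂ = 173.4 mol.
Outlet amounts (n = n₀ + Σ ν·ξ):
  E: 577.9 − 1(30.63) − 1(173.4) = 373.9
  A: 0 + 1(30.63) = 30.63
  C: 0 + 2(173.4) = 346.7
  B: 0 + 1(173.4) = 173.4

173 mol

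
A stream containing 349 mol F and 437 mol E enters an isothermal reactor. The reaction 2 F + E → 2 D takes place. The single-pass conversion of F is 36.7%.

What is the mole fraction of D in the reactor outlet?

F reacted = 0.367 × 349 = 128.1 mol; ν_F = −2, so ξ = 128.1/2 = 64.04 mol.
Outlet amounts (n = n₀ + ν ξ):
  F: 349 − 2(64.04) = 220.9
  E: 437 − 1(64.04) = 373
  D: 0 + 2(64.04) = 128.1
Total out = 722 mol; y_D = 128.1 / 722 = 0.1774.

0.177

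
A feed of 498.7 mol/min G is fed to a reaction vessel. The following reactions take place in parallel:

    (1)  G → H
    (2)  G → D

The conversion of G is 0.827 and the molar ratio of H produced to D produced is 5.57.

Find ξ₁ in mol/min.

ξ₁ = 350 mol/min

Conversion of G: G consumed = 0.827 × 498.7 = 412.4 mol/min = 1ξ₁ + 1ξ₂.
Selectivity: 1ξ₁ / (1ξ₂) = 5.57 → ξ₁ = 5.57 ξ₂.
Substitute: (1·5.57 + 1) ξ₂ = 412.4 → ξ₂ = 62.77 mol/min, ξ₁ = 349.7 mol/min.
Outlet amounts (n = n₀ + Σ ν·ξ):
  G: 498.7 − 1(349.7) − 1(62.77) = 86.28
  H: 0 + 1(349.7) = 349.7
  D: 0 + 1(62.77) = 62.77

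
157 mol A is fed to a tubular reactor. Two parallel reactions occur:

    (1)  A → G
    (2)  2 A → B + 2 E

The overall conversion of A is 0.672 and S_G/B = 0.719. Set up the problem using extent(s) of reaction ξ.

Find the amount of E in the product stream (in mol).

77.6 mol

Conversion of A: A consumed = 0.672 × 157 = 105.5 mol = 1ξ₁ + 2ξ₂.
Selectivity: 1ξ₁ / (1ξ₂) = 0.719 → ξ₁ = 0.719 ξ₂.
Substitute: (1·0.719 + 2) ξ₂ = 105.5 → ξ₂ = 38.8 mol, ξ₁ = 27.9 mol.
Outlet amounts (n = n₀ + Σ ν·ξ):
  A: 157 − 1(27.9) − 2(38.8) = 51.5
  G: 0 + 1(27.9) = 27.9
  B: 0 + 1(38.8) = 38.8
  E: 0 + 2(38.8) = 77.61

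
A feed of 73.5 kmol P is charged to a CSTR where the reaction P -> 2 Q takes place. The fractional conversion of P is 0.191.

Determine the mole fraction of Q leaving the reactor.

0.321

P reacted = 0.191 × 73.5 = 14.04 kmol; ν_P = −1, so ξ = 14.04/1 = 14.04 kmol.
Outlet amounts (n = n₀ + ν ξ):
  P: 73.5 − 1(14.04) = 59.46
  Q: 0 + 2(14.04) = 28.08
Total out = 87.54 kmol; y_Q = 28.08 / 87.54 = 0.3207.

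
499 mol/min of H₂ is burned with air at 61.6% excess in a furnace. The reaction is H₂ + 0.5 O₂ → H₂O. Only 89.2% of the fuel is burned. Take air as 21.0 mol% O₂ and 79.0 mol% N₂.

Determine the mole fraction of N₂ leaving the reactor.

Stoichiometric O₂ = 0.5 × 499 = 249.5 mol/min; O₂ fed = 249.5 × 1.616 = 403.2 mol/min.
N₂ fed = 403.2 × 79/21 = 1517 mol/min.
Fuel reacted = 0.892 × 499 → ξ = 445.1 mol/min.
Outlet (n = n₀ + ν ξ):
  H₂: 499 − 1(445.1) = 53.89
  O₂: 403.2 − 0.5(445.1) = 180.6
  N₂: 1517 (inert)
  H₂O: 0 + 1(445.1) = 445.1
Total out = 2196 mol/min; y_N₂ = 1517 / 2196 = 0.6906.

0.691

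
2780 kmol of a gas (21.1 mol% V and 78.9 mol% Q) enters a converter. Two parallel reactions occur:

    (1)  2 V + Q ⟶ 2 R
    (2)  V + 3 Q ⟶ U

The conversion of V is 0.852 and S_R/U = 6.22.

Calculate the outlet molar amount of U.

69.2 kmol

Conversion of V: V consumed = 0.852 × 586.6 = 499.8 kmol = 2ξ₁ + 1ξ₂.
Selectivity: 2ξ₁ / (1ξ₂) = 6.22 → ξ₁ = 3.11 ξ₂.
Substitute: (2·3.11 + 1) ξ₂ = 499.8 → ξ₂ = 69.22 kmol, ξ₁ = 215.3 kmol.
Outlet amounts (n = n₀ + Σ ν·ξ):
  V: 586.6 − 2(215.3) − 1(69.22) = 86.81
  Q: 2193 − 1(215.3) − 3(69.22) = 1770
  R: 0 + 2(215.3) = 430.5
  U: 0 + 1(69.22) = 69.22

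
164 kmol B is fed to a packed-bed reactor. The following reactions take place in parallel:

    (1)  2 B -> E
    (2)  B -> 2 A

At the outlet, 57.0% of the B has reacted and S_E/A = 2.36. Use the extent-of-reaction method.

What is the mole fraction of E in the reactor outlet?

Conversion of B: B consumed = 0.57 × 164 = 93.48 kmol = 2ξ₁ + 1ξ₂.
Selectivity: 1ξ₁ / (2ξ₂) = 2.36 → ξ₁ = 4.72 ξ₂.
Substitute: (2·4.72 + 1) ξ₂ = 93.48 → ξ₂ = 8.954 kmol, ξ₁ = 42.26 kmol.
Outlet amounts (n = n₀ + Σ ν·ξ):
  B: 164 − 2(42.26) − 1(8.954) = 70.52
  E: 0 + 1(42.26) = 42.26
  A: 0 + 2(8.954) = 17.91
Total out = 130.7 kmol; y_E = 42.26 / 130.7 = 0.3234.

0.323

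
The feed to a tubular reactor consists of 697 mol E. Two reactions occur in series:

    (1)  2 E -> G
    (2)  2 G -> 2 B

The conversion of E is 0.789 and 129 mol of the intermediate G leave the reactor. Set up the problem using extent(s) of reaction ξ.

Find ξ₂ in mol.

Conversion of E: E consumed = 2ξ₁ = 0.789 × 697 → ξ₁ = 275 mol.
G balance: n_G = 0 + 1ξ₁ − 2ξ₂ = 129 → ξ₂ = (1·275 − 129)/2 = 72.98 mol.
Outlet amounts (n = n₀ + Σ ν·ξ):
  E: 697 − 2(275) = 147.1
  G: 0 + 1(275) − 2(72.98) = 129
  B: 0 + 2(72.98) = 146

ξ₂ = 73 mol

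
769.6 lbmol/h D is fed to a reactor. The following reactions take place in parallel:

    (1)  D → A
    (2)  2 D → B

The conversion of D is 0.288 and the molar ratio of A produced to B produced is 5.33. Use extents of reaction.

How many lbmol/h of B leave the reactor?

Conversion of D: D consumed = 0.288 × 769.6 = 221.6 lbmol/h = 1ξ₁ + 2ξ₂.
Selectivity: 1ξ₁ / (1ξ₂) = 5.33 → ξ₁ = 5.33 ξ₂.
Substitute: (1·5.33 + 2) ξ₂ = 221.6 → ξ₂ = 30.24 lbmol/h, ξ₁ = 161.2 lbmol/h.
Outlet amounts (n = n₀ + Σ ν·ξ):
  D: 769.6 − 1(161.2) − 2(30.24) = 548
  A: 0 + 1(161.2) = 161.2
  B: 0 + 1(30.24) = 30.24

30.2 lbmol/h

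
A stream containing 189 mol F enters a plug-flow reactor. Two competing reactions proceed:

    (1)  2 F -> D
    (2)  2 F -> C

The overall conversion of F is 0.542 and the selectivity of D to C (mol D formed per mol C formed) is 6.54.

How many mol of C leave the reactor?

Conversion of F: F consumed = 0.542 × 189 = 102.4 mol = 2ξ₁ + 2ξ₂.
Selectivity: 1ξ₁ / (1ξ₂) = 6.54 → ξ₁ = 6.54 ξ₂.
Substitute: (2·6.54 + 2) ξ₂ = 102.4 → ξ₂ = 6.793 mol, ξ₁ = 44.43 mol.
Outlet amounts (n = n₀ + Σ ν·ξ):
  F: 189 − 2(44.43) − 2(6.793) = 86.56
  D: 0 + 1(44.43) = 44.43
  C: 0 + 1(6.793) = 6.793

6.79 mol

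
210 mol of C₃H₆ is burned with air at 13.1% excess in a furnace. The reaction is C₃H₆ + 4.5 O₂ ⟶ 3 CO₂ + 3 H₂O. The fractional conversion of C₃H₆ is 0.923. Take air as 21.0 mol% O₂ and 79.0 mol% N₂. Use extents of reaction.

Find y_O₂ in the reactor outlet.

0.0364

Stoichiometric O₂ = 4.5 × 210 = 945 mol; O₂ fed = 945 × 1.131 = 1069 mol.
N₂ fed = 1069 × 79/21 = 4021 mol.
Fuel reacted = 0.923 × 210 → ξ = 193.8 mol.
Outlet (n = n₀ + ν ξ):
  C₃H₆: 210 − 1(193.8) = 16.17
  O₂: 1069 − 4.5(193.8) = 196.6
  N₂: 4021 (inert)
  CO₂: 0 + 3(193.8) = 581.5
  H₂O: 0 + 3(193.8) = 581.5
Total out = 5396 mol; y_O₂ = 196.6 / 5396 = 0.03642.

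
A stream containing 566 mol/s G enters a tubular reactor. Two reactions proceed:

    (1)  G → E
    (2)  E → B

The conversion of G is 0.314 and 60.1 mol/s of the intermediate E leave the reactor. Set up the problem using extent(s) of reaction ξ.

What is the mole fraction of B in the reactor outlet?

0.208

Conversion of G: G consumed = 1ξ₁ = 0.314 × 566 → ξ₁ = 177.7 mol/s.
E balance: n_E = 0 + 1ξ₁ − 1ξ₂ = 60.1 → ξ₂ = (1·177.7 − 60.1)/1 = 117.6 mol/s.
Outlet amounts (n = n₀ + Σ ν·ξ):
  G: 566 − 1(177.7) = 388.3
  E: 0 + 1(177.7) − 1(117.6) = 60.1
  B: 0 + 1(117.6) = 117.6
Total out = 566 mol/s; y_B = 117.6 / 566 = 0.2078.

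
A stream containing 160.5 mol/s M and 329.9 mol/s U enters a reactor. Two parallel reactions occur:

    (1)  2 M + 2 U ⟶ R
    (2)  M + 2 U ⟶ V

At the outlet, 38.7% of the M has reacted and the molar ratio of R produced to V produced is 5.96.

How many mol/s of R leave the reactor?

Conversion of M: M consumed = 0.387 × 160.5 = 62.11 mol/s = 2ξ₁ + 1ξ₂.
Selectivity: 1ξ₁ / (1ξ₂) = 5.96 → ξ₁ = 5.96 ξ₂.
Substitute: (2·5.96 + 1) ξ₂ = 62.11 → ξ₂ = 4.808 mol/s, ξ₁ = 28.65 mol/s.
Outlet amounts (n = n₀ + Σ ν·ξ):
  M: 160.5 − 2(28.65) − 1(4.808) = 98.39
  U: 329.9 − 2(28.65) − 2(4.808) = 263
  R: 0 + 1(28.65) = 28.65
  V: 0 + 1(4.808) = 4.808

28.7 mol/s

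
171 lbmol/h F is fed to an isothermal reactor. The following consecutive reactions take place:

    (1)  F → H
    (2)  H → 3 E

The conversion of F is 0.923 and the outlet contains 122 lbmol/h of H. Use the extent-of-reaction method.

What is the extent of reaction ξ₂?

ξ₂ = 35.8 lbmol/h

Conversion of F: F consumed = 1ξ₁ = 0.923 × 171 → ξ₁ = 157.8 lbmol/h.
H balance: n_H = 0 + 1ξ₁ − 1ξ₂ = 122 → ξ₂ = (1·157.8 − 122)/1 = 35.83 lbmol/h.
Outlet amounts (n = n₀ + Σ ν·ξ):
  F: 171 − 1(157.8) = 13.17
  H: 0 + 1(157.8) − 1(35.83) = 122
  E: 0 + 3(35.83) = 107.5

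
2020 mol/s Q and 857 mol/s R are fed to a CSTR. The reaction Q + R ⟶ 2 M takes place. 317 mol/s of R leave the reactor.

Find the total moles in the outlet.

For R: n = n₀ − 1ξ → 317 = 857 − 1ξ, giving ξ = 540 mol/s.
Outlet amounts (n = n₀ + ν ξ):
  Q: 2020 − 1(540) = 1480
  R: 857 − 1(540) = 317
  M: 0 + 2(540) = 1080
Total out = 1480 + 317 + 1080 = 2877 mol/s.

2880 mol/s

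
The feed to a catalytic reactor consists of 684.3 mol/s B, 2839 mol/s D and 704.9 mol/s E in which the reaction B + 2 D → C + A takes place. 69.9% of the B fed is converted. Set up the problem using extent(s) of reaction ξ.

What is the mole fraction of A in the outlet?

0.128

B reacted = 0.699 × 684.3 = 478.3 mol/s; ν_B = −1, so ξ = 478.3/1 = 478.3 mol/s.
Outlet amounts (n = n₀ + ν ξ):
  B: 684.3 − 1(478.3) = 206
  D: 2839 − 2(478.3) = 1882
  C: 0 + 1(478.3) = 478.3
  A: 0 + 1(478.3) = 478.3
  E: 704.9 (inert)
Total out = 3750 mol/s; y_A = 478.3 / 3750 = 0.1276.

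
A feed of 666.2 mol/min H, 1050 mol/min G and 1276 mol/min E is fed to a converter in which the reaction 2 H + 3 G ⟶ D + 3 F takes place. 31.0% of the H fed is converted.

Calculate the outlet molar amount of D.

103 mol/min

H reacted = 0.31 × 666.2 = 206.5 mol/min; ν_H = −2, so ξ = 206.5/2 = 103.3 mol/min.
Outlet amounts (n = n₀ + ν ξ):
  H: 666.2 − 2(103.3) = 459.7
  G: 1050 − 3(103.3) = 740.2
  D: 0 + 1(103.3) = 103.3
  F: 0 + 3(103.3) = 309.8
  E: 1276 (inert)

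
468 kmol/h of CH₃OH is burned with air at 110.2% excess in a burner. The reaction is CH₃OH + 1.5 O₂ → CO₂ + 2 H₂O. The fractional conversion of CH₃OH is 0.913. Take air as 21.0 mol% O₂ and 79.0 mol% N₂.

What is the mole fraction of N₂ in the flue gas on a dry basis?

0.81

Stoichiometric O₂ = 1.5 × 468 = 702 kmol/h; O₂ fed = 702 × 2.102 = 1476 kmol/h.
N₂ fed = 1476 × 79/21 = 5551 kmol/h.
Fuel reacted = 0.913 × 468 → ξ = 427.3 kmol/h.
Outlet (n = n₀ + ν ξ):
  CH₃OH: 468 − 1(427.3) = 40.72
  O₂: 1476 − 1.5(427.3) = 834.7
  N₂: 5551 (inert)
  CO₂: 0 + 1(427.3) = 427.3
  H₂O: 0 + 2(427.3) = 854.6
Dry total = 6854 kmol/h; y_N₂ (dry) = 5551 / 6854 = 0.8099.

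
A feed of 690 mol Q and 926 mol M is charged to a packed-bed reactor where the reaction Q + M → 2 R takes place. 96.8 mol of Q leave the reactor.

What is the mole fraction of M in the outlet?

0.206

For Q: n = n₀ − 1ξ → 96.8 = 690 − 1ξ, giving ξ = 593.2 mol.
Outlet amounts (n = n₀ + ν ξ):
  Q: 690 − 1(593.2) = 96.8
  M: 926 − 1(593.2) = 332.8
  R: 0 + 2(593.2) = 1186
Total out = 1616 mol; y_M = 332.8 / 1616 = 0.2059.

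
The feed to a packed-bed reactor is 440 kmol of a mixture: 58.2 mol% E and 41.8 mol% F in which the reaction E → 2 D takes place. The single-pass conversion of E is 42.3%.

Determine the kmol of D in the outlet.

217 kmol

E reacted = 0.423 × 256.1 = 108.3 kmol; ν_E = −1, so ξ = 108.3/1 = 108.3 kmol.
Outlet amounts (n = n₀ + ν ξ):
  E: 256.1 − 1(108.3) = 147.8
  D: 0 + 2(108.3) = 216.6
  F: 183.9 (inert)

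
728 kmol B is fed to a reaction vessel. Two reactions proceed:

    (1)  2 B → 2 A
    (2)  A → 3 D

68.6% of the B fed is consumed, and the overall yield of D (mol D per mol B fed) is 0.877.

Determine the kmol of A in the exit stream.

Conversion of B: B consumed = 2ξ₁ = 0.686 × 728 → ξ₁ = 249.7 kmol.
Yield of D: 3ξ₂ / 728 = 0.877 → ξ₂ = 212.8 kmol.
Outlet amounts (n = n₀ + Σ ν·ξ):
  B: 728 − 2(249.7) = 228.6
  A: 0 + 2(249.7) − 1(212.8) = 286.6
  D: 0 + 3(212.8) = 638.5

287 kmol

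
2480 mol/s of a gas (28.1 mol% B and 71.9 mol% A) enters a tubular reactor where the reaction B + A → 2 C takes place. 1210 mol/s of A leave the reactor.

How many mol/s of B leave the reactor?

124 mol/s

For A: n = n₀ − 1ξ → 1210 = 1783 − 1ξ, giving ξ = 573.1 mol/s.
Outlet amounts (n = n₀ + ν ξ):
  B: 696.9 − 1(573.1) = 123.8
  A: 1783 − 1(573.1) = 1210
  C: 0 + 2(573.1) = 1146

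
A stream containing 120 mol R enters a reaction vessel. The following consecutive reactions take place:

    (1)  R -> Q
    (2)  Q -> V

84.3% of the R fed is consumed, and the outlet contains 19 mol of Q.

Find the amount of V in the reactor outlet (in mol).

Conversion of R: R consumed = 1ξ₁ = 0.843 × 120 → ξ₁ = 101.2 mol.
Q balance: n_Q = 0 + 1ξ₁ − 1ξ₂ = 19 → ξ₂ = (1·101.2 − 19)/1 = 82.16 mol.
Outlet amounts (n = n₀ + Σ ν·ξ):
  R: 120 − 1(101.2) = 18.84
  Q: 0 + 1(101.2) − 1(82.16) = 19
  V: 0 + 1(82.16) = 82.16

82.2 mol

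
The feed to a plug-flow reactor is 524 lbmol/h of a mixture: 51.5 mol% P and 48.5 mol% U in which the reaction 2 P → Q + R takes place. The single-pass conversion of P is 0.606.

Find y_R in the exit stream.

P reacted = 0.606 × 269.9 = 163.5 lbmol/h; ν_P = −2, so ξ = 163.5/2 = 81.77 lbmol/h.
Outlet amounts (n = n₀ + ν ξ):
  P: 269.9 − 2(81.77) = 106.3
  Q: 0 + 1(81.77) = 81.77
  R: 0 + 1(81.77) = 81.77
  U: 254.1 (inert)
Total out = 524 lbmol/h; y_R = 81.77 / 524 = 0.156.

0.156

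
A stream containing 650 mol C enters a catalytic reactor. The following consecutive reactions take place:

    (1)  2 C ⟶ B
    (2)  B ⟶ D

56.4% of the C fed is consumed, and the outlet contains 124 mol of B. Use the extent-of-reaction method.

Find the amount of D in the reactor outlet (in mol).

Conversion of C: C consumed = 2ξ₁ = 0.564 × 650 → ξ₁ = 183.3 mol.
B balance: n_B = 0 + 1ξ₁ − 1ξ₂ = 124 → ξ₂ = (1·183.3 − 124)/1 = 59.3 mol.
Outlet amounts (n = n₀ + Σ ν·ξ):
  C: 650 − 2(183.3) = 283.4
  B: 0 + 1(183.3) − 1(59.3) = 124
  D: 0 + 1(59.3) = 59.3

59.3 mol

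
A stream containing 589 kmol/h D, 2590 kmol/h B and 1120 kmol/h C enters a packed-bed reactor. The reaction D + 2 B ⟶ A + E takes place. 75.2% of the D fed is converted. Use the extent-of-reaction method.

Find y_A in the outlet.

0.115

D reacted = 0.752 × 589 = 442.9 kmol/h; ν_D = −1, so ξ = 442.9/1 = 442.9 kmol/h.
Outlet amounts (n = n₀ + ν ξ):
  D: 589 − 1(442.9) = 146.1
  B: 2590 − 2(442.9) = 1704
  A: 0 + 1(442.9) = 442.9
  E: 0 + 1(442.9) = 442.9
  C: 1120 (inert)
Total out = 3856 kmol/h; y_A = 442.9 / 3856 = 0.1149.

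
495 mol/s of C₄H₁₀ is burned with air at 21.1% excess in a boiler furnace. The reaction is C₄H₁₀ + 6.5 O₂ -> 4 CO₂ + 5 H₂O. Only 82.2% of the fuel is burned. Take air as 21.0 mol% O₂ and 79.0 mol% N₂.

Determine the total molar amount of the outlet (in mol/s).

19700 mol/s

Stoichiometric O₂ = 6.5 × 495 = 3218 mol/s; O₂ fed = 3218 × 1.211 = 3896 mol/s.
N₂ fed = 3896 × 79/21 = 14660 mol/s.
Fuel reacted = 0.822 × 495 → ξ = 406.9 mol/s.
Outlet (n = n₀ + ν ξ):
  C₄H₁₀: 495 − 1(406.9) = 88.11
  O₂: 3896 − 6.5(406.9) = 1252
  N₂: 14660 (inert)
  CO₂: 0 + 4(406.9) = 1628
  H₂O: 0 + 5(406.9) = 2034
Total out = 88.11 + 1252 + 14660 + 1628 + 2034 = 19660 mol/s.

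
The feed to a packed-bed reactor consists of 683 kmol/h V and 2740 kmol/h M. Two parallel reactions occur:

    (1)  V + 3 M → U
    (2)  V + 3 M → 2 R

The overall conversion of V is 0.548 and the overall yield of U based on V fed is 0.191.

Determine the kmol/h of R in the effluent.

488 kmol/h

Yield of U: 1ξ₁ / 683 = 0.191 → ξ₁ = 130.5 kmol/h.
Conversion of V: 1ξ₁ + 1ξ₂ = 0.548 × 683 = 374.3 → ξ₂ = 243.8 kmol/h.
Outlet amounts (n = n₀ + Σ ν·ξ):
  V: 683 − 1(130.5) − 1(243.8) = 308.7
  M: 2740 − 3(130.5) − 3(243.8) = 1617
  U: 0 + 1(130.5) = 130.5
  R: 0 + 2(243.8) = 487.7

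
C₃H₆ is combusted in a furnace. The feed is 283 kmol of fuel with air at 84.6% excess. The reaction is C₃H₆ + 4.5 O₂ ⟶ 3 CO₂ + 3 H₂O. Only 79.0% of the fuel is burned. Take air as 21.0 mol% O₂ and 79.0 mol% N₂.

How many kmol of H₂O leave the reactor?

Stoichiometric O₂ = 4.5 × 283 = 1274 kmol; O₂ fed = 1274 × 1.846 = 2351 kmol.
N₂ fed = 2351 × 79/21 = 8844 kmol.
Fuel reacted = 0.79 × 283 → ξ = 223.6 kmol.
Outlet (n = n₀ + ν ξ):
  C₃H₆: 283 − 1(223.6) = 59.43
  O₂: 2351 − 4.5(223.6) = 1345
  N₂: 8844 (inert)
  CO₂: 0 + 3(223.6) = 670.7
  H₂O: 0 + 3(223.6) = 670.7

671 kmol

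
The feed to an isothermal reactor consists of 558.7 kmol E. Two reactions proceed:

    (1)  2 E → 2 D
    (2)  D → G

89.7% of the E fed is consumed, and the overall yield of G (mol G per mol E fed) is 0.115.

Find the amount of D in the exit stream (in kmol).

Conversion of E: E consumed = 2ξ₁ = 0.897 × 558.7 → ξ₁ = 250.6 kmol.
Yield of G: 1ξ₂ / 558.7 = 0.115 → ξ₂ = 64.25 kmol.
Outlet amounts (n = n₀ + Σ ν·ξ):
  E: 558.7 − 2(250.6) = 57.55
  D: 0 + 2(250.6) − 1(64.25) = 436.9
  G: 0 + 1(64.25) = 64.25

437 kmol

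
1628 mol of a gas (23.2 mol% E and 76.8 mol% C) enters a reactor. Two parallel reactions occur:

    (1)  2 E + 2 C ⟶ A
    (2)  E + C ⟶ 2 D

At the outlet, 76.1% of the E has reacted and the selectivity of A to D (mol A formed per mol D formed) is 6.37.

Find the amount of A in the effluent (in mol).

138 mol

Conversion of E: E consumed = 0.761 × 377.7 = 287.4 mol = 2ξ₁ + 1ξ₂.
Selectivity: 1ξ₁ / (2ξ₂) = 6.37 → ξ₁ = 12.74 ξ₂.
Substitute: (2·12.74 + 1) ξ₂ = 287.4 → ξ₂ = 10.85 mol, ξ₁ = 138.3 mol.
Outlet amounts (n = n₀ + Σ ν·ξ):
  E: 377.7 − 2(138.3) − 1(10.85) = 90.27
  C: 1250 − 2(138.3) − 1(10.85) = 962.9
  A: 0 + 1(138.3) = 138.3
  D: 0 + 2(10.85) = 21.71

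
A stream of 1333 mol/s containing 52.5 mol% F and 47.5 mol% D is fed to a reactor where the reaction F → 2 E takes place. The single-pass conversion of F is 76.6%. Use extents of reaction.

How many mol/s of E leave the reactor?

F reacted = 0.766 × 699.8 = 536.1 mol/s; ν_F = −1, so ξ = 536.1/1 = 536.1 mol/s.
Outlet amounts (n = n₀ + ν ξ):
  F: 699.8 − 1(536.1) = 163.8
  E: 0 + 2(536.1) = 1072
  D: 633.2 (inert)

1070 mol/s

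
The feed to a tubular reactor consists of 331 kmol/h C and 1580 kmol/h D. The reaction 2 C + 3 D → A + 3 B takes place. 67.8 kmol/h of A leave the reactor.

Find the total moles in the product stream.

1840 kmol/h

For A: n = n₀ + 1ξ → 67.8 = 0 + 1ξ, giving ξ = 67.8 kmol/h.
Outlet amounts (n = n₀ + ν ξ):
  C: 331 − 2(67.8) = 195.4
  D: 1580 − 3(67.8) = 1377
  A: 0 + 1(67.8) = 67.8
  B: 0 + 3(67.8) = 203.4
Total out = 195.4 + 1377 + 67.8 + 203.4 = 1843 kmol/h.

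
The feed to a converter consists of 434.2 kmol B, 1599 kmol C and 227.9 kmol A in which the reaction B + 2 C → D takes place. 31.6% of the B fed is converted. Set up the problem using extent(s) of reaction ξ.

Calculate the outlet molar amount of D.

B reacted = 0.316 × 434.2 = 137.2 kmol; ν_B = −1, so ξ = 137.2/1 = 137.2 kmol.
Outlet amounts (n = n₀ + ν ξ):
  B: 434.2 − 1(137.2) = 297
  C: 1599 − 2(137.2) = 1325
  D: 0 + 1(137.2) = 137.2
  A: 227.9 (inert)

137 kmol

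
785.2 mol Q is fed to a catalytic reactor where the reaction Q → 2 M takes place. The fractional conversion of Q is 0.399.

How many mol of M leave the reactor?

627 mol

Q reacted = 0.399 × 785.2 = 313.3 mol; ν_Q = −1, so ξ = 313.3/1 = 313.3 mol.
Outlet amounts (n = n₀ + ν ξ):
  Q: 785.2 − 1(313.3) = 471.9
  M: 0 + 2(313.3) = 626.6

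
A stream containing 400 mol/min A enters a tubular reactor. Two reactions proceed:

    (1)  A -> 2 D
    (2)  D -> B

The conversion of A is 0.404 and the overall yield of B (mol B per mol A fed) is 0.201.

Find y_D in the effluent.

Conversion of A: A consumed = 1ξ₁ = 0.404 × 400 → ξ₁ = 161.6 mol/min.
Yield of B: 1ξ₂ / 400 = 0.201 → ξ₂ = 80.4 mol/min.
Outlet amounts (n = n₀ + Σ ν·ξ):
  A: 400 − 1(161.6) = 238.4
  D: 0 + 2(161.6) − 1(80.4) = 242.8
  B: 0 + 1(80.4) = 80.4
Total out = 561.6 mol/min; y_D = 242.8 / 561.6 = 0.4323.

0.432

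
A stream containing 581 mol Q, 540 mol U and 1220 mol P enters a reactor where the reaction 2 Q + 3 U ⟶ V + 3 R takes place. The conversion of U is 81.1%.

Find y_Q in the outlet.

U reacted = 0.811 × 540 = 437.9 mol; ν_U = −3, so ξ = 437.9/3 = 146 mol.
Outlet amounts (n = n₀ + ν ξ):
  Q: 581 − 2(146) = 289
  U: 540 − 3(146) = 102.1
  V: 0 + 1(146) = 146
  R: 0 + 3(146) = 437.9
  P: 1220 (inert)
Total out = 2195 mol; y_Q = 289 / 2195 = 0.1317.

0.132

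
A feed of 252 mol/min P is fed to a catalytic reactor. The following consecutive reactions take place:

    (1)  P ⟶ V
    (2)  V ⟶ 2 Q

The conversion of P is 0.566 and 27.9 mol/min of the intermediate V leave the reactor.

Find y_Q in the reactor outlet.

0.626

Conversion of P: P consumed = 1ξ₁ = 0.566 × 252 → ξ₁ = 142.6 mol/min.
V balance: n_V = 0 + 1ξ₁ − 1ξ₂ = 27.9 → ξ₂ = (1·142.6 − 27.9)/1 = 114.7 mol/min.
Outlet amounts (n = n₀ + Σ ν·ξ):
  P: 252 − 1(142.6) = 109.4
  V: 0 + 1(142.6) − 1(114.7) = 27.9
  Q: 0 + 2(114.7) = 229.5
Total out = 366.7 mol/min; y_Q = 229.5 / 366.7 = 0.6257.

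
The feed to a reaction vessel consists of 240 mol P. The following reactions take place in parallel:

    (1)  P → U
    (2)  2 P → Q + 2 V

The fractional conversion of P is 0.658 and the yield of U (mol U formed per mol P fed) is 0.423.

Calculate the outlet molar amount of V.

Yield of U: 1ξ₁ / 240 = 0.423 → ξ₁ = 101.5 mol.
Conversion of P: 1ξ₁ + 2ξ₂ = 0.658 × 240 = 157.9 → ξ₂ = 28.2 mol.
Outlet amounts (n = n₀ + Σ ν·ξ):
  P: 240 − 1(101.5) − 2(28.2) = 82.08
  U: 0 + 1(101.5) = 101.5
  Q: 0 + 1(28.2) = 28.2
  V: 0 + 2(28.2) = 56.4

56.4 mol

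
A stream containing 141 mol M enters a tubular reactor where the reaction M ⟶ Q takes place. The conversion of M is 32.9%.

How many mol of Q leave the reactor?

46.4 mol

M reacted = 0.329 × 141 = 46.39 mol; ν_M = −1, so ξ = 46.39/1 = 46.39 mol.
Outlet amounts (n = n₀ + ν ξ):
  M: 141 − 1(46.39) = 94.61
  Q: 0 + 1(46.39) = 46.39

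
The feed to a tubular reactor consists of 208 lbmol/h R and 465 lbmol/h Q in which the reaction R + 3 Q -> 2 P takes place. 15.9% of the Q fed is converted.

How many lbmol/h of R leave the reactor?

183 lbmol/h

Q reacted = 0.159 × 465 = 73.94 lbmol/h; ν_Q = −3, so ξ = 73.94/3 = 24.64 lbmol/h.
Outlet amounts (n = n₀ + ν ξ):
  R: 208 − 1(24.64) = 183.4
  Q: 465 − 3(24.64) = 391.1
  P: 0 + 2(24.64) = 49.29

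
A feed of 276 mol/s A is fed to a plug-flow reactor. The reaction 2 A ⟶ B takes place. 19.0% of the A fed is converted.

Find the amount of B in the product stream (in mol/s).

26.2 mol/s

A reacted = 0.19 × 276 = 52.44 mol/s; ν_A = −2, so ξ = 52.44/2 = 26.22 mol/s.
Outlet amounts (n = n₀ + ν ξ):
  A: 276 − 2(26.22) = 223.6
  B: 0 + 1(26.22) = 26.22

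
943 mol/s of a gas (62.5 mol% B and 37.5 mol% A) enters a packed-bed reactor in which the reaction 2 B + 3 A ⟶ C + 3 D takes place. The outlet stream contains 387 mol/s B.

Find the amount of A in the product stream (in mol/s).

50.1 mol/s

For B: n = n₀ − 2ξ → 387 = 589.4 − 2ξ, giving ξ = 101.2 mol/s.
Outlet amounts (n = n₀ + ν ξ):
  B: 589.4 − 2(101.2) = 387
  A: 353.6 − 3(101.2) = 50.06
  C: 0 + 1(101.2) = 101.2
  D: 0 + 3(101.2) = 303.6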